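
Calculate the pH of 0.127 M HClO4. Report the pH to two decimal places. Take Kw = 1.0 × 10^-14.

HClO4 is a strong acid and dissociates completely, so [H+] = 0.127 M.
pH = -log(0.127) = 0.90

pH = 0.90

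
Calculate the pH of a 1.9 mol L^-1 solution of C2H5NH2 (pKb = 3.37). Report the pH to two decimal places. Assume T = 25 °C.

C2H5NH2 + H2O ⇌ C2H5NH3+ + OH-
Kb = 10^(−3.37) = 4.27 × 10^-4
From the ICE table, Kb = x²/(1.9 − x) = 4.27 × 10^-4.
Neglecting x in the denominator: x = √(4.27 × 10^-4 × 1.9) = 2.85 × 10^-2 M
Check: 1.5% ionized — well under 5%, approximation valid.
pOH = −log(2.85 × 10^-2) = 1.55; pH = 14.00 − 1.55 = 12.45

pH = 12.45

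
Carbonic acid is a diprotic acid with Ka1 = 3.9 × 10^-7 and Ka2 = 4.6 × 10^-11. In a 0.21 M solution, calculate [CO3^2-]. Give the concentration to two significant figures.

First ionization gives [H+] ≈ [HCO3-] = 2.86 × 10^-4 M.
Second step: Ka2 = [H+][CO3^2-]/[HCO3-] ≈ [CO3^2-] (since [H+] ≈ [HCO3-]).
So [CO3^2-] ≈ Ka2.

4.6 × 10^-11 M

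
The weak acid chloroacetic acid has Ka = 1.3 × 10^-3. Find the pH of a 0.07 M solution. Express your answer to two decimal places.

ClCH2COOH ⇌ ClCH2COO- + H+
From the ICE table, Ka = [H+]²/(0.07 − [H+]) = 1.3 × 10^-3.
[H+] is not negligible relative to C₀; solve [H+]² + 0.0013·[H+] − 9.1e-05 = 0.
[H+] = [−0.0013 + √(0.0013² + 0.000364)]/2 = 8.91 × 10^-3 M
pH = −log(8.91 × 10^-3) = 2.05

pH = 2.05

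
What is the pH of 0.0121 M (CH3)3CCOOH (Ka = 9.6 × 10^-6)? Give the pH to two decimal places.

(CH3)3CCOOH ⇌ (CH3)3CCOO- + H+
From the ICE table, Ka = [H+]²/(0.0121 − [H+]) = 9.6 × 10^-6.
Neglecting [H+] in the denominator: [H+] = √(9.6 × 10^-6 × 0.0121) = 3.41 × 10^-4 M
Check: 2.8% ionized — well under 5%, approximation valid.
pH = −log(3.41 × 10^-4) = 3.47

pH = 3.47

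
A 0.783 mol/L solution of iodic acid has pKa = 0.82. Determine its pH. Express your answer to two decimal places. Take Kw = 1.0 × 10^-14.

HIO3 ⇌ IO3- + H+
Ka = 10^(−0.82) = 1.51 × 10^-1
From the ICE table, Ka = x²/(0.783 − x) = 1.51 × 10^-1.
x is not negligible relative to C₀; solve x² + 0.151·x − 0.118 = 0.
x = [−0.151 + √(0.151² + 0.473)]/2 = 2.77 × 10^-1 M
pH = −log[H+] = −log(2.77 × 10^-1) = 0.56

pH = 0.56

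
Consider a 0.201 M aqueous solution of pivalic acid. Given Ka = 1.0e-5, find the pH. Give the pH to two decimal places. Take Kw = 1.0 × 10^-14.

(CH3)3CCOOH ⇌ (CH3)3CCOO- + H+
Ka = [H+]²/(0.201 − [H+]) = 1.0 × 10^-5
Since Ka ≪ C₀, [H+] ≈ √(Ka·C₀) = 1.42 × 10^-3 M.
([H+]/C₀ = 0.71% < 5%, so the approximation holds.)
pH = −log[H+] = −log(1.42 × 10^-3) = 2.85

pH = 2.85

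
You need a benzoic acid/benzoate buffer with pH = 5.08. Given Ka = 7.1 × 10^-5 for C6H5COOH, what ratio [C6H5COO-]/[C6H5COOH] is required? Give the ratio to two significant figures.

ratio = 8.5

pKa = -log(7.1 × 10^-5) = 4.149
pH = pKa + log(r) ⇒ log(r) = 5.08 − 4.149 = +0.931
r = [C6H5COO-]/[C6H5COOH] = 10^(+0.931) = 8.53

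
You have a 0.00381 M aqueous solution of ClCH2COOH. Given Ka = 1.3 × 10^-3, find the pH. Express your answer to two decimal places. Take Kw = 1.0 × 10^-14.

pH = 2.78

ClCH2COOH ⇌ ClCH2COO- + H+
Ka = x²/(0.00381 − x) = 1.3 × 10^-3
Here C₀/Ka ≈ 2.93, so the small-x approximation fails. Use the quadratic:
x = (−Ka + √(Ka² + 4·Ka·C₀))/2 = 1.67 × 10^-3 M
pH = −log[H+] = −log(1.67 × 10^-3) = 2.78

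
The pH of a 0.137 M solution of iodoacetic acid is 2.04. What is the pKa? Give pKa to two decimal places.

[H+] = 10^(-2.04) = 9.12 × 10^-3 M
At equilibrium [HA] = 0.137 − 9.12 × 10^-3 = 1.28 × 10^-1 M
Ka = [H+][A-]/[HA] = (9.12 × 10^-3)² / 1.28 × 10^-1 = 6.50 × 10^-4
pKa = -log(6.50 × 10^-4) = 3.19

pKa = 3.19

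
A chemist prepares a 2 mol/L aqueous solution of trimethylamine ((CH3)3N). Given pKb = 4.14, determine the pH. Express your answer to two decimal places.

(CH3)3N + H2O ⇌ (CH3)3NH+ + OH-
Kb = 10^(−4.14) = 7.24 × 10^-5
From the ICE table, Kb = [OH-]²/(2 − [OH-]) = 7.24 × 10^-5.
Assume [OH-] ≪ 2: [OH-] ≈ √(7.24 × 10^-5 × 2) = 1.20 × 10^-2 M
([OH-]/C₀ = 0.6% < 5%, so the approximation holds.)
pOH = 1.92, so pH = 14.00 − pOH = 12.08

pH = 12.08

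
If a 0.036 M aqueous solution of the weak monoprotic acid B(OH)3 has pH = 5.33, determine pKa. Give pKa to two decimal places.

pKa = 9.22

[H+] = 10^(-5.33) = 4.68 × 10^-6 M
At equilibrium [HA] = 0.036 − 4.68 × 10^-6 = 3.60 × 10^-2 M
Ka = [H+][A-]/[HA] = (4.68 × 10^-6)² / 3.60 × 10^-2 = 6.08 × 10^-10
pKa = -log(6.08 × 10^-10) = 9.22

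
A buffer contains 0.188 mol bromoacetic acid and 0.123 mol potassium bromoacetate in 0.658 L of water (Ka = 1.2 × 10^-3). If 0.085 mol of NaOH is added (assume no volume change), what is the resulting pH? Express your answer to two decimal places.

pH = 3.23

OH- converts BrCH2COOH to BrCH2COO-: BrCH2COOH → 0.103 mol, BrCH2COO- → 0.208 mol.
pKa = −log(1.2 × 10^-3) = 2.921
pH = pKa + log(n_BrCH2COO-/n_BrCH2COOH) = 2.921 + log(0.208/0.103) = 2.921 + (+0.305)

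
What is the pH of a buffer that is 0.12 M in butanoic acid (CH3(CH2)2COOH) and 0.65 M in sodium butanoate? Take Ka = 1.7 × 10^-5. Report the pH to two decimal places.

pH = 5.50

pKa = −log(1.7 × 10^-5) = 4.770
pH = pKa + log([A⁻]/[HA]) = 4.770 + log(0.65/0.12)
pH = 4.770 + (+0.734) = 5.50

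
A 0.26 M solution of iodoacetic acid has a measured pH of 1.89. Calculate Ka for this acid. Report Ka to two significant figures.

Ka = 6.7 × 10^-4

[H+] = 10^(-1.89) = 1.29 × 10^-2 M
At equilibrium [HA] = 0.26 − 1.29 × 10^-2 = 2.47 × 10^-1 M
Ka = [H+][A-]/[HA] = (1.29 × 10^-2)² / 2.47 × 10^-1 = 6.7 × 10^-4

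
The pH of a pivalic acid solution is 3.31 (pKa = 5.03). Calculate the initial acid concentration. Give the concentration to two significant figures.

[H+] = 10^(-3.31) = 4.90 × 10^-4 M = x
Ka = 10^(−5.03) = 9.33 × 10^-6
Ka = x²/(C₀ − x) ⇒ C₀ = x + x²/Ka
C₀ = 4.90 × 10^-4 + (4.90 × 10^-4)²/(9.33 × 10^-6) = 2.62 × 10^-2 M

C₀ = 2.6 × 10^-2 M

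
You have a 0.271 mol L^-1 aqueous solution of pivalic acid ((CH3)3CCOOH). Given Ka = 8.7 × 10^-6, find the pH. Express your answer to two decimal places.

pH = 2.81

(CH3)3CCOOH ⇌ (CH3)3CCOO- + H+
From the ICE table, Ka = [H+]²/(0.271 − [H+]) = 8.7 × 10^-6.
Assume [H+] ≪ 0.271: [H+] ≈ √(8.7 × 10^-6 × 0.271) = 1.54 × 10^-3 M
Check: 0.57% ionized — well under 5%, approximation valid.
pH = −log[H+] = −log(1.54 × 10^-3) = 2.81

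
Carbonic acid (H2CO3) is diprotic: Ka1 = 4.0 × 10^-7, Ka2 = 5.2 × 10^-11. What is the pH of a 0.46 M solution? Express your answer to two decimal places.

pH = 3.37

Ka1 ≫ Ka2, so treat the first dissociation as the only significant source of H+.
Ka1 = x²/(0.46 − x) = 4.0 × 10^-7
x ≈ √(4.0 × 10^-7 × 0.46) = 4.29 × 10^-4 M
pH = −log(4.29 × 10^-4) = 3.37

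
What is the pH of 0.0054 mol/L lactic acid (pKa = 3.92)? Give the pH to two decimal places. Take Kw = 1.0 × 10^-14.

pH = 3.13

CH3CH(OH)COOH ⇌ CH3CH(OH)COO- + H+
Ka = 10^(−3.92) = 1.20 × 10^-4
From the ICE table, Ka = [H+]²/(0.0054 − [H+]) = 1.20 × 10^-4.
[H+] is not negligible relative to C₀; solve [H+]² + 0.00012·[H+] − 6.48e-07 = 0.
[H+] = (−Ka + √(Ka² + 4·Ka·C₀))/2 = 7.47 × 10^-4 M
pH = −log[H+] = −log(7.47 × 10^-4) = 3.13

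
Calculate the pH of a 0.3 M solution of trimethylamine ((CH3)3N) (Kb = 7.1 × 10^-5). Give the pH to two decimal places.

(CH3)3N + H2O ⇌ (CH3)3NH+ + OH-
From the ICE table, Kb = x²/(0.3 − x) = 7.1 × 10^-5.
Neglecting x in the denominator: x = √(7.1 × 10^-5 × 0.3) = 4.62 × 10^-3 M
(x/C₀ = 1.5% < 5%, so the approximation holds.)
pOH = −log(4.62 × 10^-3) = 2.34; pH = 14.00 − 2.34 = 11.66

pH = 11.66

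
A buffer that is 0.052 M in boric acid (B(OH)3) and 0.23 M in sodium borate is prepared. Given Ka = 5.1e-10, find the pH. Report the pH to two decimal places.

pKa = −log(5.1 × 10^-10) = 9.292
Henderson–Hasselbalch: pH = pKa + log([B(OH)4-]/[B(OH)3]) = 9.292 + log(0.23/0.052)
pH = 9.292 + (+0.646) = 9.94

pH = 9.94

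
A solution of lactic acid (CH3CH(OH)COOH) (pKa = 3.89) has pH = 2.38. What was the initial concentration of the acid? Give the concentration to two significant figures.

C₀ = 1.4 × 10^-1 M

[H+] = 10^(-2.38) = 4.17 × 10^-3 M = x
Ka = 10^(−3.89) = 1.29 × 10^-4
Ka = x²/(C₀ − x) ⇒ C₀ = x + x²/Ka
C₀ = 4.17 × 10^-3 + (4.17 × 10^-3)²/(1.29 × 10^-4) = 1.39 × 10^-1 M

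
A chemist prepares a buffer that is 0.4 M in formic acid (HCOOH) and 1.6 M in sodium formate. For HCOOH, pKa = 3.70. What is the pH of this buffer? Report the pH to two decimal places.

pH = 4.30

Using pH = pKa + log([base]/[acid]) with [base]/[acid] = 1.6/0.4:
pH = 3.70 + (+0.602) = 4.30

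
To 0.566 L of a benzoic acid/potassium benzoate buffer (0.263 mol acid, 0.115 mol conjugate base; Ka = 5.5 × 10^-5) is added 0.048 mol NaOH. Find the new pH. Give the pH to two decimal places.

pH = 4.14

OH- converts C6H5COOH to C6H5COO-: C6H5COOH → 0.215 mol, C6H5COO- → 0.163 mol.
pKa = −log(5.5 × 10^-5) = 4.260
pH = pKa + log([A⁻]/[HA]) = 4.260 + log(0.163/0.215) = 4.260 -0.120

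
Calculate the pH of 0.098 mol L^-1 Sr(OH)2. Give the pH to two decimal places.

pH = 13.29

Sr(OH)2 is a strong base (each formula unit releases 2 OH-); [OH-] = 0.196 M.
pOH = -log(0.196) = 0.71
pH = 14.00 - 0.71 = 13.29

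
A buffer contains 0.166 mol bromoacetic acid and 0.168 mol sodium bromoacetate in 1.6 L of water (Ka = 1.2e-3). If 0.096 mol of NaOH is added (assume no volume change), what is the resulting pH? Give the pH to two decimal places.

pH = 3.50

After neutralization: n(BrCH2COOH) = 0.07 mol, n(BrCH2COO-) = 0.264 mol.
pKa = −log(1.2 × 10^-3) = 2.921
pH = pKa + log([A⁻]/[HA]) = 2.921 + log(0.264/0.07) = 2.921 +0.577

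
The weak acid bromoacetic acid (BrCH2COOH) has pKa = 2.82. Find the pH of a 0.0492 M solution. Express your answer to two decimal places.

BrCH2COOH ⇌ BrCH2COO- + H+
Ka = 10^(−2.82) = 1.51 × 10^-3
Let x = [H+] at equilibrium. Ka = x²/(0.0492 − x).
Here C₀/Ka ≈ 32.6, so the small-x approximation fails. Use the quadratic:
x = [−0.00151 + √(0.00151² + 0.000297)]/2 = 7.90 × 10^-3 M
pH = −log(7.90 × 10^-3) = 2.10

pH = 2.10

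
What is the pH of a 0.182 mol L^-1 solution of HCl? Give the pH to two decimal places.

HCl is a strong acid and dissociates completely, so [H+] = 0.182 M.
pH = -log(0.182) = 0.74

pH = 0.74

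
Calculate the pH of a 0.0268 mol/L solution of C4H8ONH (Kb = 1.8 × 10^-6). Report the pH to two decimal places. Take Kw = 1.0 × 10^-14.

pH = 10.34

C4H8ONH + H2O ⇌ C4H8ONH2+ + OH-
Let x = [OH-] at equilibrium. Kb = x²/(0.0268 − x).
Assume x ≪ 0.0268: x ≈ √(1.8 × 10^-6 × 0.0268) = 2.20 × 10^-4 M
pOH = −log(2.20 × 10^-4) = 3.66; pH = 14.00 − 3.66 = 10.34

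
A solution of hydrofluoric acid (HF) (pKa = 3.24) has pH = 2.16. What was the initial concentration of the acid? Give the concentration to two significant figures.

[H+] = 10^(-2.16) = 6.92 × 10^-3 M = x
Ka = 10^(−3.24) = 5.75 × 10^-4
Ka = x²/(C₀ − x) ⇒ C₀ = x + x²/Ka
C₀ = 6.92 × 10^-3 + (6.92 × 10^-3)²/(5.75 × 10^-4) = 9.02 × 10^-2 M

C₀ = 9.0 × 10^-2 M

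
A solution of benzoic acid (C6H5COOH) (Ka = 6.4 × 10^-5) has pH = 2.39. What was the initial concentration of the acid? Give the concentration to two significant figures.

[H+] = 10^(-2.39) = 4.07 × 10^-3 M = x
Ka = x²/(C₀ − x) ⇒ C₀ = x + x²/Ka
C₀ = 4.07 × 10^-3 + (4.07 × 10^-3)²/(6.4 × 10^-5) = 2.63 × 10^-1 M

C₀ = 2.6 × 10^-1 M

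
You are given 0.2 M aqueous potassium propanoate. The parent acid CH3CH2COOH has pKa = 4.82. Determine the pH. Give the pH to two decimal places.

CH3CH2COO- is the conjugate base of the weak acid CH3CH2COOH.
Ka = 10^(−4.82) = 1.51 × 10^-5
Kb = Kw/Ka = 1.0×10^-14 / 1.51 × 10^-5 = 6.62 × 10^-10
Kb = [OH-]²/(0.2 − [OH-]) = 6.62 × 10^-10
Neglecting [OH-] in the denominator: [OH-] = √(6.62 × 10^-10 × 0.2) = 1.15 × 10^-5 M
Check: 0.0058% ionized — well under 5%, approximation valid.
pOH = 4.94, so pH = 14.00 − pOH = 9.06

pH = 9.06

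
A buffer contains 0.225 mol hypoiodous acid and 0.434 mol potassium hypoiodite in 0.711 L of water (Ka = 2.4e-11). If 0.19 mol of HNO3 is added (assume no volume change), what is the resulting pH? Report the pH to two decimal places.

pH = 10.39

Added H+ converts OI- to HOI: HOI → 0.415 mol, OI- → 0.244 mol.
pKa = −log(2.4 × 10^-11) = 10.620
pH = pKa + log(n_OI-/n_HOI) = 10.620 + log(0.244/0.415) = 10.620 + (-0.231)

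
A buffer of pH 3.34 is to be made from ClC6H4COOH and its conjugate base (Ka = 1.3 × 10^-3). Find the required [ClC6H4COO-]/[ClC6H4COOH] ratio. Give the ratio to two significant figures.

pKa = -log(1.3 × 10^-3) = 2.886
pH = pKa + log(r) ⇒ log(r) = 3.34 − 2.886 = +0.454
r = [ClC6H4COO-]/[ClC6H4COOH] = 10^(+0.454) = 2.84

ratio = 2.8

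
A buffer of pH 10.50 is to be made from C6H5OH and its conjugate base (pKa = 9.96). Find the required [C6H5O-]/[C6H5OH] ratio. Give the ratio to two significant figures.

ratio = 3.5

pH = pKa + log(r) ⇒ log(r) = 10.50 − 9.96 = +0.54
r = [C6H5O-]/[C6H5OH] = 10^(+0.54) = 3.47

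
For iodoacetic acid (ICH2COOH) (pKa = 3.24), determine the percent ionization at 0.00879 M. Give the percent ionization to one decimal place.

ICH2COOH ⇌ ICH2COO- + H+; let x = [H+] at equilibrium.
Ka = 10^(−3.24) = 5.75 × 10^-4
Ka = x²/(C₀ − x); solving the quadratic gives x = 1.98 × 10^-3 M.
% ionization = x/C₀ × 100% = 1.98 × 10^-3/0.00879 × 100% = 22.5%

22.5%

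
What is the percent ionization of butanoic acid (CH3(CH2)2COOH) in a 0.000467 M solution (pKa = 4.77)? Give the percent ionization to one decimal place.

CH3(CH2)2COOH ⇌ CH3(CH2)2COO- + H+; let x = [H+] at equilibrium.
Ka = 10^(−4.77) = 1.70 × 10^-5
Ka = x²/(C₀ − x); solving the quadratic gives x = 8.10 × 10^-5 M.
% ionization = x/C₀ × 100% = 8.10 × 10^-5/0.000467 × 100% = 17.3%

17.3%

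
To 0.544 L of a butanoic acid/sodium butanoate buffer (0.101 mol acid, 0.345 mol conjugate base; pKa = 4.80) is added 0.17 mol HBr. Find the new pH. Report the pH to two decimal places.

pH = 4.61

After neutralization: n(CH3(CH2)2COOH) = 0.271 mol, n(CH3(CH2)2COO-) = 0.175 mol.
pH = pKa + log([A⁻]/[HA]) = 4.80 + log(0.175/0.271) = 4.80 -0.190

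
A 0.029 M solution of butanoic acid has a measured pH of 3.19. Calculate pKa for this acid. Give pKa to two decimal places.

[H+] = 10^(-3.19) = 6.46 × 10^-4 M
At equilibrium [HA] = 0.029 − 6.46 × 10^-4 = 2.84 × 10^-2 M
Ka = [H+][A-]/[HA] = (6.46 × 10^-4)² / 2.84 × 10^-2 = 1.47 × 10^-5
pKa = -log(1.47 × 10^-5) = 4.83

pKa = 4.83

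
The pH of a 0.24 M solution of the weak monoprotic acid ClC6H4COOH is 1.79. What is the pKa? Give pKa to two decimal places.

[H+] = 10^(-1.79) = 1.62 × 10^-2 M
At equilibrium [HA] = 0.24 − 1.62 × 10^-2 = 2.24 × 10^-1 M
Ka = [H+][A-]/[HA] = (1.62 × 10^-2)² / 2.24 × 10^-1 = 1.17 × 10^-3
pKa = -log(1.17 × 10^-3) = 2.93

pKa = 2.93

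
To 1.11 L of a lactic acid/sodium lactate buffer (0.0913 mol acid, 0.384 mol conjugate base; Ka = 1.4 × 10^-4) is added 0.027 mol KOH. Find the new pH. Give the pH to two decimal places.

After neutralization: n(CH3CH(OH)COOH) = 0.0643 mol, n(CH3CH(OH)COO-) = 0.411 mol.
pKa = −log(1.4 × 10^-4) = 3.854
pH = pKa + log([A⁻]/[HA]) = 3.854 + log(0.411/0.0643) = 3.854 +0.806

pH = 4.66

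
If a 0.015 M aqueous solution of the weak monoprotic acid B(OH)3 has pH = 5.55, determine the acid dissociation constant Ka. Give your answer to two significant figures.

Ka = 5.3 × 10^-10

[H+] = 10^(-5.55) = 2.82 × 10^-6 M
At equilibrium [HA] = 0.015 − 2.82 × 10^-6 = 1.50 × 10^-2 M
Ka = [H+][A-]/[HA] = (2.82 × 10^-6)² / 1.50 × 10^-2 = 5.3 × 10^-10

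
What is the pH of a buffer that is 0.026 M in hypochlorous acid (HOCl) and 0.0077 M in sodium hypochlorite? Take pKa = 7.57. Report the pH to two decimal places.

pH = 7.04

Henderson–Hasselbalch: pH = pKa + log([OCl-]/[HOCl]) = 7.57 + log(0.0077/0.026)
pH = 7.57 + (-0.528) = 7.04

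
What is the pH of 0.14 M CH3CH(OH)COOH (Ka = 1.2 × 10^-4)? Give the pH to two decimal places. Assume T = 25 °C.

CH3CH(OH)COOH ⇌ CH3CH(OH)COO- + H+
From the ICE table, Ka = x²/(0.14 − x) = 1.2 × 10^-4.
Neglecting x in the denominator: x = √(1.2 × 10^-4 × 0.14) = 4.10 × 10^-3 M
(x/C₀ = 2.9% < 5%, so the approximation holds.)
pH = −log[H+] = −log(4.10 × 10^-3) = 2.39

pH = 2.39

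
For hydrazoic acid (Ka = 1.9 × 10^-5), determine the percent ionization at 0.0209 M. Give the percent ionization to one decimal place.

3.0%

HN3 ⇌ N3- + H+; let x = [H+] at equilibrium.
x ≈ √(Ka·C₀) = √(1.9 × 10^-5 × 0.0209) = 6.30 × 10^-4 M
% ionization = x/C₀ × 100% = 6.30 × 10^-4/0.0209 × 100% = 3.0%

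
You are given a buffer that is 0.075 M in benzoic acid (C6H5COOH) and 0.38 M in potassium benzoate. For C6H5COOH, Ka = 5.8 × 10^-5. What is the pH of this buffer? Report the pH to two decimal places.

pKa = −log(5.8 × 10^-5) = 4.237
pH = pKa + log([A⁻]/[HA]) = 4.237 + log(0.38/0.075)
pH = 4.237 + (+0.705) = 4.94

pH = 4.94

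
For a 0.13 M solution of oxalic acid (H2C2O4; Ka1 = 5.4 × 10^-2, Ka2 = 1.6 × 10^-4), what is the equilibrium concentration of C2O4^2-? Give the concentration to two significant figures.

First ionization gives [H+] ≈ [HC2O4-] = 6.10 × 10^-2 M.
Second step: Ka2 = [H+][C2O4^2-]/[HC2O4-] ≈ [C2O4^2-] (since [H+] ≈ [HC2O4-]).
So [C2O4^2-] ≈ Ka2.

1.6 × 10^-4 M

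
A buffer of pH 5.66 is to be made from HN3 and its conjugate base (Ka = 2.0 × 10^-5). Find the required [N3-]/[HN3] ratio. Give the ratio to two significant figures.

pKa = -log(2.0 × 10^-5) = 4.699
pH = pKa + log(r) ⇒ log(r) = 5.66 − 4.699 = +0.961
r = [N3-]/[HN3] = 10^(+0.961) = 9.14

ratio = 9.1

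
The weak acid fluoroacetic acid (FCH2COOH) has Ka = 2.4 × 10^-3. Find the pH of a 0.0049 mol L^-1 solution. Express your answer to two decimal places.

pH = 2.61

FCH2COOH ⇌ FCH2COO- + H+
Ka = x²/(0.0049 − x) = 2.4 × 10^-3
x is not negligible relative to C₀; solve x² + 0.0024·x − 1.18e-05 = 0.
x = [−0.0024 + √(0.0024² + 4.7e-05)]/2 = 2.43 × 10^-3 M
pH = −log[H+] = −log(2.43 × 10^-3) = 2.61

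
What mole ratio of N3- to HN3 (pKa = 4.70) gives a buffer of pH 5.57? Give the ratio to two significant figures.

pH = pKa + log(r) ⇒ log(r) = 5.57 − 4.70 = +0.87
r = [N3-]/[HN3] = 10^(+0.87) = 7.41

ratio = 7.4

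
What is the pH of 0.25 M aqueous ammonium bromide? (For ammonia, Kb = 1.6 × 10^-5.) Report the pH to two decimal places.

NH4+ is the conjugate acid of the weak base NH3.
Ka = Kw/Kb = 1.0×10^-14 / 1.6 × 10^-5 = 6.25 × 10^-10
Ka = [H+]²/(0.25 − [H+]) = 6.25 × 10^-10
Assume [H+] ≪ 0.25: [H+] ≈ √(6.25 × 10^-10 × 0.25) = 1.25 × 10^-5 M
([H+]/C₀ = 0.005% < 5%, so the approximation holds.)
pH = −log(1.25 × 10^-5) = 4.90

pH = 4.90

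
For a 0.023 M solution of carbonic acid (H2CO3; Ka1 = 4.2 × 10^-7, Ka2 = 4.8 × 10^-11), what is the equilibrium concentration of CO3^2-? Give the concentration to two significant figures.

First ionization gives [H+] ≈ [HCO3-] = 9.83 × 10^-5 M.
Second step: Ka2 = [H+][CO3^2-]/[HCO3-] ≈ [CO3^2-] (since [H+] ≈ [HCO3-]).
So [CO3^2-] ≈ Ka2.

4.8 × 10^-11 M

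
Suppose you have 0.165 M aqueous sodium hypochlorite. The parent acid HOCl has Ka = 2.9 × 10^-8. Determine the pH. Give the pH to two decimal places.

pH = 10.38

OCl- is the conjugate base of the weak acid HOCl.
Kb = Kw/Ka = 1.0×10^-14 / 2.9 × 10^-8 = 3.45 × 10^-7
From the ICE table, Kb = [OH-]²/(0.165 − [OH-]) = 3.45 × 10^-7.
Since Kb ≪ C₀, [OH-] ≈ √(Kb·C₀) = 2.39 × 10^-4 M.
pOH = −log(2.39 × 10^-4) = 3.62; pH = 14.00 − 3.62 = 10.38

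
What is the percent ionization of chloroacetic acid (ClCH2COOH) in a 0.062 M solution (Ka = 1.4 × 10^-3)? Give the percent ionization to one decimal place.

13.9%

ClCH2COOH ⇌ ClCH2COO- + H+; let x = [H+] at equilibrium.
Solve x² + 0.0014x − 8.68e-05 = 0 → x = 8.64 × 10^-3 M
Fraction ionized = 8.64 × 10^-3 / 0.062 = 0.1394 → 13.9%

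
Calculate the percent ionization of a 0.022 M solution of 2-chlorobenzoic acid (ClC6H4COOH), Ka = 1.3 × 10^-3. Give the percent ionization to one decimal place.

ClC6H4COOH ⇌ ClC6H4COO- + H+; let x = [H+] at equilibrium.
Ka = x²/(C₀ − x); solving the quadratic gives x = 4.74 × 10^-3 M.
Fraction ionized = 4.74 × 10^-3 / 0.022 = 0.2155 → 21.5%

21.5%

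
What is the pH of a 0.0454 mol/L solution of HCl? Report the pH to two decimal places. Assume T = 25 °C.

pH = 1.34

HCl is a strong acid and dissociates completely, so [H+] = 0.0454 M.
pH = -log(0.0454) = 1.34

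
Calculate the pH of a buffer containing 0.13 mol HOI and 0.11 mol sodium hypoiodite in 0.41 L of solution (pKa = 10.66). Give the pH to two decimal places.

pH = pKa + log([A⁻]/[HA]) = 10.66 + log(0.11/0.13)
pH = 10.66 + (-0.073) = 10.59

pH = 10.59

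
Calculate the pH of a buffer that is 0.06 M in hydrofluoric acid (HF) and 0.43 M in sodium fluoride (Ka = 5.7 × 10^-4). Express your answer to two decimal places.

pKa = −log(5.7 × 10^-4) = 3.244
Using pH = pKa + log([base]/[acid]) with [base]/[acid] = 0.43/0.06:
pH = 3.244 + (+0.855) = 4.10

pH = 4.10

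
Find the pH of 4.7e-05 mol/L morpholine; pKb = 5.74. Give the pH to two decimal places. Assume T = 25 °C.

pH = 8.92

C4H8ONH + H2O ⇌ C4H8ONH2+ + OH-
Kb = 10^(−5.74) = 1.82 × 10^-6
Kb = [OH-]²/(4.7e-05 − [OH-]) = 1.82 × 10^-6
The 5% rule fails; solving [OH-]² + Kb·[OH-] − Kb·C₀ = 0 exactly:
[OH-] = (−Kb + √(Kb² + 4·Kb·C₀))/2 = 8.38 × 10^-6 M
pOH = 5.08, so pH = 14.00 − pOH = 8.92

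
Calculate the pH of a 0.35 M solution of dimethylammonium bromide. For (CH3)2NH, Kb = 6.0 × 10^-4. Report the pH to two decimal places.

(CH3)2NH2+ is the conjugate acid of the weak base (CH3)2NH.
Ka = Kw/Kb = 1.0×10^-14 / 6.0 × 10^-4 = 1.67 × 10^-11
Ka = [H+]²/(0.35 − [H+]) = 1.67 × 10^-11
Neglecting [H+] in the denominator: [H+] = √(1.67 × 10^-11 × 0.35) = 2.42 × 10^-6 M
pH = −log(2.42 × 10^-6) = 5.62

pH = 5.62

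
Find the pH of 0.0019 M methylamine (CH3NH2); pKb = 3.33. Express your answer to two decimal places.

CH3NH2 + H2O ⇌ CH3NH3+ + OH-
Kb = 10^(−3.33) = 4.68 × 10^-4
From the ICE table, Kb = x²/(0.0019 − x) = 4.68 × 10^-4.
The 5% rule fails; solving x² + Kb·x − Kb·C₀ = 0 exactly:
x = [−0.000468 + √(0.000468² + 3.56e-06)]/2 = 7.38 × 10^-4 M
pOH = 3.13, so pH = 14.00 − pOH = 10.87

pH = 10.87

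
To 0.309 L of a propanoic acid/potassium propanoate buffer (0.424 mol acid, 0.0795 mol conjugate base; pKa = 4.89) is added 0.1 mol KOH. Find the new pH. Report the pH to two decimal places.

pH = 4.63

OH- converts CH3CH2COOH to CH3CH2COO-: CH3CH2COOH → 0.324 mol, CH3CH2COO- → 0.179 mol.
Henderson–Hasselbalch with mole ratio 0.179/0.324: pH = 4.89 + (-0.258)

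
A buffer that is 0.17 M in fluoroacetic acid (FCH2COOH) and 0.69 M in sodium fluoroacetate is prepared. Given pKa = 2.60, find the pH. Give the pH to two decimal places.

Henderson–Hasselbalch: pH = pKa + log([FCH2COO-]/[FCH2COOH]) = 2.60 + log(0.69/0.17)
pH = 2.60 + (+0.608) = 3.21

pH = 3.21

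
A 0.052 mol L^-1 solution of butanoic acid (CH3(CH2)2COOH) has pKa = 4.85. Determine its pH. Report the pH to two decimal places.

pH = 3.07

CH3(CH2)2COOH ⇌ CH3(CH2)2COO- + H+
Ka = 10^(−4.85) = 1.41 × 10^-5
From the ICE table, Ka = [H+]²/(0.052 − [H+]) = 1.41 × 10^-5.
Neglecting [H+] in the denominator: [H+] = √(1.41 × 10^-5 × 0.052) = 8.56 × 10^-4 M
pH = −log(8.56 × 10^-4) = 3.07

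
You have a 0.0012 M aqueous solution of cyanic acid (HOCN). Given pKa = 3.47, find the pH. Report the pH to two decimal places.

HOCN ⇌ OCN- + H+
Ka = 10^(−3.47) = 3.39 × 10^-4
Ka = x²/(0.0012 − x) = 3.39 × 10^-4
The 5% rule fails; solving x² + Ka·x − Ka·C₀ = 0 exactly:
x = (−Ka + √(Ka² + 4·Ka·C₀))/2 = 4.90 × 10^-4 M
pH = −log[H+] = −log(4.90 × 10^-4) = 3.31

pH = 3.31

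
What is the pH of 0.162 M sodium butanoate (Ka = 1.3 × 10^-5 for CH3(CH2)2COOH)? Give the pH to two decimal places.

CH3(CH2)2COO- is the conjugate base of the weak acid CH3(CH2)2COOH.
Kb = Kw/Ka = 1.0×10^-14 / 1.3 × 10^-5 = 7.69 × 10^-10
From the ICE table, Kb = [OH-]²/(0.162 − [OH-]) = 7.69 × 10^-10.
Since Kb ≪ C₀, [OH-] ≈ √(Kb·C₀) = 1.12 × 10^-5 M.
pOH = 4.95, so pH = 14.00 − pOH = 9.05

pH = 9.05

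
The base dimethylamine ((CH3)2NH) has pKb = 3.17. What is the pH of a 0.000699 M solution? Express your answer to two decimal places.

pH = 10.63

(CH3)2NH + H2O ⇌ (CH3)2NH2+ + OH-
Kb = 10^(−3.17) = 6.76 × 10^-4
From the ICE table, Kb = x²/(0.000699 − x) = 6.76 × 10^-4.
x is not negligible relative to C₀; solve x² + 0.000676·x − 4.73e-07 = 0.
x = [−0.000676 + √(0.000676² + 1.89e-06)]/2 = 4.28 × 10^-4 M
pOH = 3.37, so pH = 14.00 − pOH = 10.63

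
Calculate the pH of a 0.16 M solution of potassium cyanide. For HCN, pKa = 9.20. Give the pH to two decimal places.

pH = 11.20

CN- is the conjugate base of the weak acid HCN.
Ka = 10^(−9.20) = 6.31 × 10^-10
Kb = Kw/Ka = 1.0×10^-14 / 6.31 × 10^-10 = 1.58 × 10^-5
Kb = [OH-]²/(0.16 − [OH-]) = 1.58 × 10^-5
Since Kb ≪ C₀, [OH-] ≈ √(Kb·C₀) = 1.59 × 10^-3 M.
Check: 0.99% ionized — well under 5%, approximation valid.
pOH = −log(1.59 × 10^-3) = 2.80; pH = 14.00 − 2.80 = 11.20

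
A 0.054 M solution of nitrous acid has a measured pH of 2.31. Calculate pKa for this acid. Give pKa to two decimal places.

pKa = 3.31

[H+] = 10^(-2.31) = 4.90 × 10^-3 M
At equilibrium [HA] = 0.054 − 4.90 × 10^-3 = 4.91 × 10^-2 M
Ka = [H+][A-]/[HA] = (4.90 × 10^-3)² / 4.91 × 10^-2 = 4.89 × 10^-4
pKa = -log(4.89 × 10^-4) = 3.31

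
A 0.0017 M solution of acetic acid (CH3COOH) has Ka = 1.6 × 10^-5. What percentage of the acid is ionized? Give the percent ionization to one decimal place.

CH3COOH ⇌ CH3COO- + H+; let x = [H+] at equilibrium.
Solve x² + 1.6e-05x − 2.72e-08 = 0 → x = 1.57 × 10^-4 M
% ionization = x/C₀ × 100% = 1.57 × 10^-4/0.0017 × 100% = 9.2%

9.2%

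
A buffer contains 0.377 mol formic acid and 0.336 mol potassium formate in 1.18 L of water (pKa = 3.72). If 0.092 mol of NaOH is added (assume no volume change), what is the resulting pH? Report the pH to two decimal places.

OH- converts HCOOH to HCOO-: HCOOH → 0.285 mol, HCOO- → 0.428 mol.
Henderson–Hasselbalch with mole ratio 0.428/0.285: pH = 3.72 + (+0.177)

pH = 3.90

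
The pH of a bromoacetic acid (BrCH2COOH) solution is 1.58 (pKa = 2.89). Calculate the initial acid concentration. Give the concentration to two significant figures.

[H+] = 10^(-1.58) = 2.63 × 10^-2 M = x
Ka = 10^(−2.89) = 1.29 × 10^-3
Ka = x²/(C₀ − x) ⇒ C₀ = x + x²/Ka
C₀ = 2.63 × 10^-2 + (2.63 × 10^-2)²/(1.29 × 10^-3) = 5.62 × 10^-1 M

C₀ = 5.6 × 10^-1 M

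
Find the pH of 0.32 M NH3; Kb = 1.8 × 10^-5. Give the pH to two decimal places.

pH = 11.38

NH3 + H2O ⇌ NH4+ + OH-
Kb = [OH-]²/(0.32 − [OH-]) = 1.8 × 10^-5
Neglecting [OH-] in the denominator: [OH-] = √(1.8 × 10^-5 × 0.32) = 2.40 × 10^-3 M
Check: 0.75% ionized — well under 5%, approximation valid.
pOH = −log(2.40 × 10^-3) = 2.62; pH = 14.00 − 2.62 = 11.38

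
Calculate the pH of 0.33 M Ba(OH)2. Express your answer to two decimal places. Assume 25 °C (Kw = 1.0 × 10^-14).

pH = 13.82

Ba(OH)2 is a strong base (each formula unit releases 2 OH-); [OH-] = 0.66 M.
pOH = -log(0.66) = 0.18
pH = 14.00 - 0.18 = 13.82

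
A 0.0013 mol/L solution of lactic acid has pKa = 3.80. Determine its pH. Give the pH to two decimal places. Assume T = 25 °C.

pH = 3.42

CH3CH(OH)COOH ⇌ CH3CH(OH)COO- + H+
Ka = 10^(−3.80) = 1.58 × 10^-4
Ka = [H+]²/(0.0013 − [H+]) = 1.58 × 10^-4
[H+] is not negligible relative to C₀; solve [H+]² + 0.000158·[H+] − 2.05e-07 = 0.
[H+] = [−0.000158 + √(0.000158² + 8.22e-07)]/2 = 3.81 × 10^-4 M
pH = −log[H+] = −log(3.81 × 10^-4) = 3.42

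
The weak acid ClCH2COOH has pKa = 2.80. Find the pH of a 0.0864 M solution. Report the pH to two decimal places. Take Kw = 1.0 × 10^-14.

pH = 1.96

ClCH2COOH ⇌ ClCH2COO- + H+
Ka = 10^(−2.80) = 1.58 × 10^-3
Ka = x²/(0.0864 − x) = 1.58 × 10^-3
The 5% rule fails; solving x² + Ka·x − Ka·C₀ = 0 exactly:
x = [−0.00158 + √(0.00158² + 0.000546)]/2 = 1.09 × 10^-2 M
pH = −log[H+] = −log(1.09 × 10^-2) = 1.96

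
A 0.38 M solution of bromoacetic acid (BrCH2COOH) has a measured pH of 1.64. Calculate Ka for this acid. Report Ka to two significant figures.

Ka = 1.5 × 10^-3

[H+] = 10^(-1.64) = 2.29 × 10^-2 M
At equilibrium [HA] = 0.38 − 2.29 × 10^-2 = 3.57 × 10^-1 M
Ka = [H+][A-]/[HA] = (2.29 × 10^-2)² / 3.57 × 10^-1 = 1.5 × 10^-3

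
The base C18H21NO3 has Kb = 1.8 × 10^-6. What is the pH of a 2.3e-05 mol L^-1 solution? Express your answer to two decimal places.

pH = 8.75

C18H21NO3 + H2O ⇌ C18H22NO3+ + OH-
Kb = x²/(2.3e-05 − x) = 1.8 × 10^-6
Here C₀/Kb ≈ 12.8, so the small-x approximation fails. Use the quadratic:
x = (−Kb + √(Kb² + 4·Kb·C₀))/2 = 5.60 × 10^-6 M
pOH = −log(5.60 × 10^-6) = 5.25; pH = 14.00 − 5.25 = 8.75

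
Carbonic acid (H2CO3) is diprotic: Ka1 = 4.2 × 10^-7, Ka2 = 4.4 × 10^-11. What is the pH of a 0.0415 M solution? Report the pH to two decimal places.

Ka1 ≫ Ka2, so treat the first dissociation as the only significant source of H+.
Ka1 = x²/(0.0415 − x) = 4.2 × 10^-7
x ≈ √(4.2 × 10^-7 × 0.0415) = 1.32 × 10^-4 M
pH = −log(1.32 × 10^-4) = 3.88

pH = 3.88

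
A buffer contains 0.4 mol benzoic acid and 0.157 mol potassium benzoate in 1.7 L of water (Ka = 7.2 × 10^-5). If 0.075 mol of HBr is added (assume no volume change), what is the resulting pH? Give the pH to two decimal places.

pH = 3.38

After neutralization: n(C6H5COOH) = 0.475 mol, n(C6H5COO-) = 0.082 mol.
pKa = −log(7.2 × 10^-5) = 4.143
pH = pKa + log(n_C6H5COO-/n_C6H5COOH) = 4.143 + log(0.082/0.475) = 4.143 + (-0.763)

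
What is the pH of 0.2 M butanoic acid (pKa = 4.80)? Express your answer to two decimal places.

pH = 2.75

CH3(CH2)2COOH ⇌ CH3(CH2)2COO- + H+
Ka = 10^(−4.80) = 1.58 × 10^-5
Ka = x²/(0.2 − x) = 1.58 × 10^-5
Neglecting x in the denominator: x = √(1.58 × 10^-5 × 0.2) = 1.78 × 10^-3 M
Check: 0.89% ionized — well under 5%, approximation valid.
pH = −log[H+] = −log(1.78 × 10^-3) = 2.75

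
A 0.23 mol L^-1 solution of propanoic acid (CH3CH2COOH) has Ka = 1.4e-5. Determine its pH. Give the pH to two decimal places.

pH = 2.75

CH3CH2COOH ⇌ CH3CH2COO- + H+
Ka = [H+]²/(0.23 − [H+]) = 1.4 × 10^-5
Since Ka ≪ C₀, [H+] ≈ √(Ka·C₀) = 1.79 × 10^-3 M.
pH = −log[H+] = −log(1.79 × 10^-3) = 2.75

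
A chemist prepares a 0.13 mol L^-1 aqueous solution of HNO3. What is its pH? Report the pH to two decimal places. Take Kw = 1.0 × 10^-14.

pH = 0.89

HNO3 is a strong acid and dissociates completely, so [H+] = 0.13 M.
pH = -log(0.13) = 0.89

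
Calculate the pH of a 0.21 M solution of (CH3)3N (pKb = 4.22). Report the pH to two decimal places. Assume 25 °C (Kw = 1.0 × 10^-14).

(CH3)3N + H2O ⇌ (CH3)3NH+ + OH-
Kb = 10^(−4.22) = 6.03 × 10^-5
Kb = x²/(0.21 − x) = 6.03 × 10^-5
Assume x ≪ 0.21: x ≈ √(6.03 × 10^-5 × 0.21) = 3.56 × 10^-3 M
Check: 1.7% ionized — well under 5%, approximation valid.
pOH = 2.45, so pH = 14.00 − pOH = 11.55

pH = 11.55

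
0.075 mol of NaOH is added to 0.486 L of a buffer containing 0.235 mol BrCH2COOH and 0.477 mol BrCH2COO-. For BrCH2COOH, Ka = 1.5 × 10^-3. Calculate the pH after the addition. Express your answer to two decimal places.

OH- converts BrCH2COOH to BrCH2COO-: BrCH2COOH → 0.16 mol, BrCH2COO- → 0.552 mol.
pKa = −log(1.5 × 10^-3) = 2.824
Henderson–Hasselbalch with mole ratio 0.552/0.16: pH = 2.824 + (+0.538)

pH = 3.36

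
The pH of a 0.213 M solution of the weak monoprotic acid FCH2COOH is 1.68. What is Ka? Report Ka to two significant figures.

[H+] = 10^(-1.68) = 2.09 × 10^-2 M
At equilibrium [HA] = 0.213 − 2.09 × 10^-2 = 1.92 × 10^-1 M
Ka = [H+][A-]/[HA] = (2.09 × 10^-2)² / 1.92 × 10^-1 = 2.3 × 10^-3

Ka = 2.3 × 10^-3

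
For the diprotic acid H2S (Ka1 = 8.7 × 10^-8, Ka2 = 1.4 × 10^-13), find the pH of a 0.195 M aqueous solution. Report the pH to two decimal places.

Ka1 ≫ Ka2, so treat the first dissociation as the only significant source of H+.
Ka1 = x²/(0.195 − x) = 8.7 × 10^-8
x ≈ √(8.7 × 10^-8 × 0.195) = 1.30 × 10^-4 M
pH = −log(1.30 × 10^-4) = 3.89

pH = 3.89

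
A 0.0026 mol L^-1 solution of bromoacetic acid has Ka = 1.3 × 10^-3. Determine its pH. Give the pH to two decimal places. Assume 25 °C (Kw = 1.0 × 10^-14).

pH = 2.89

BrCH2COOH ⇌ BrCH2COO- + H+
Ka = x²/(0.0026 − x) = 1.3 × 10^-3
The 5% rule fails; solving x² + Ka·x − Ka·C₀ = 0 exactly:
x = [−0.0013 + √(0.0013² + 1.35e-05)]/2 = 1.30 × 10^-3 M
pH = −log(1.30 × 10^-3) = 2.89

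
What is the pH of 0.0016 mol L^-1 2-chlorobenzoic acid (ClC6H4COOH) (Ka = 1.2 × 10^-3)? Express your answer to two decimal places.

ClC6H4COOH ⇌ ClC6H4COO- + H+
Let x = [H+] at equilibrium. Ka = x²/(0.0016 − x).
The 5% rule fails; solving x² + Ka·x − Ka·C₀ = 0 exactly:
x = [−0.0012 + √(0.0012² + 7.68e-06)]/2 = 9.10 × 10^-4 M
pH = −log[H+] = −log(9.10 × 10^-4) = 3.04

pH = 3.04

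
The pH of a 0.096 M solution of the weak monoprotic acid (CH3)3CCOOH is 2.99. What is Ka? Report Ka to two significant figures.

Ka = 1.1 × 10^-5

[H+] = 10^(-2.99) = 1.02 × 10^-3 M
At equilibrium [HA] = 0.096 − 1.02 × 10^-3 = 9.50 × 10^-2 M
Ka = [H+][A-]/[HA] = (1.02 × 10^-3)² / 9.50 × 10^-2 = 1.1 × 10^-5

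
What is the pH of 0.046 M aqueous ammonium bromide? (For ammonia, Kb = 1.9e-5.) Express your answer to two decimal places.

NH4+ is the conjugate acid of the weak base NH3.
Ka = Kw/Kb = 1.0×10^-14 / 1.9 × 10^-5 = 5.26 × 10^-10
Ka = x²/(0.046 − x) = 5.26 × 10^-10
Since Ka ≪ C₀, x ≈ √(Ka·C₀) = 4.92 × 10^-6 M.
Check: 0.011% ionized — well under 5%, approximation valid.
pH = −log(4.92 × 10^-6) = 5.31

pH = 5.31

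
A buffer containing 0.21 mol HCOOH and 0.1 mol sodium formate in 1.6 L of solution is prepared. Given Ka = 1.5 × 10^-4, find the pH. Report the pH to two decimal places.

pKa = −log(1.5 × 10^-4) = 3.824
pH = pKa + log([A⁻]/[HA]) = 3.824 + log(0.1/0.21)
pH = 3.824 + (-0.322) = 3.50

pH = 3.50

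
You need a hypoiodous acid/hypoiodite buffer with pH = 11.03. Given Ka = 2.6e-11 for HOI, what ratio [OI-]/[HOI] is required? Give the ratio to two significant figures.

pKa = -log(2.6 × 10^-11) = 10.585
pH = pKa + log(r) ⇒ log(r) = 11.03 − 10.585 = +0.445
r = [OI-]/[HOI] = 10^(+0.445) = 2.79

ratio = 2.8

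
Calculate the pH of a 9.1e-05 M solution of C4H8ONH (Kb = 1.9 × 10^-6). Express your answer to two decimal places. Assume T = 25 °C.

C4H8ONH + H2O ⇌ C4H8ONH2+ + OH-
From the ICE table, Kb = [OH-]²/(9.1e-05 − [OH-]) = 1.9 × 10^-6.
Here C₀/Kb ≈ 47.9, so the small-[OH-] approximation fails. Use the quadratic:
[OH-] = (−Kb + √(Kb² + 4·Kb·C₀))/2 = 1.22 × 10^-5 M
pOH = −log(1.22 × 10^-5) = 4.91; pH = 14.00 − 4.91 = 9.09

pH = 9.09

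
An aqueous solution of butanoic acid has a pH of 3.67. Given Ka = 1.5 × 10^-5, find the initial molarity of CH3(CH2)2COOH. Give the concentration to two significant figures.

C₀ = 3.3 × 10^-3 M

[H+] = 10^(-3.67) = 2.14 × 10^-4 M = x
Ka = x²/(C₀ − x) ⇒ C₀ = x + x²/Ka
C₀ = 2.14 × 10^-4 + (2.14 × 10^-4)²/(1.5 × 10^-5) = 3.27 × 10^-3 M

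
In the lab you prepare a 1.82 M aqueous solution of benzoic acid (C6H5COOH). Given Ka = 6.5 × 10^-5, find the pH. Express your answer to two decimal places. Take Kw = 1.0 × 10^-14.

pH = 1.96

C6H5COOH ⇌ C6H5COO- + H+
Let x = [H+] at equilibrium. Ka = x²/(1.82 − x).
Neglecting x in the denominator: x = √(6.5 × 10^-5 × 1.82) = 1.09 × 10^-2 M
Check: 0.6% ionized — well under 5%, approximation valid.
pH = −log[H+] = −log(1.09 × 10^-2) = 1.96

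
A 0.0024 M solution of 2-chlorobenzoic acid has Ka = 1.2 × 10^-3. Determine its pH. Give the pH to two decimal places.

ClC6H4COOH ⇌ ClC6H4COO- + H+
From the ICE table, Ka = x²/(0.0024 − x) = 1.2 × 10^-3.
Here C₀/Ka ≈ 2, so the small-x approximation fails. Use the quadratic:
x = [−0.0012 + √(0.0012² + 1.15e-05)]/2 = 1.20 × 10^-3 M
pH = −log(1.20 × 10^-3) = 2.92

pH = 2.92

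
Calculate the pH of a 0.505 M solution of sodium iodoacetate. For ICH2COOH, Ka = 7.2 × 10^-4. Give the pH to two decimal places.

pH = 8.42

ICH2COO- is the conjugate base of the weak acid ICH2COOH.
Kb = Kw/Ka = 1.0×10^-14 / 7.2 × 10^-4 = 1.39 × 10^-11
Let x = [OH-] at equilibrium. Kb = x²/(0.505 − x).
Since Kb ≪ C₀, x ≈ √(Kb·C₀) = 2.65 × 10^-6 M.
pOH = 5.58, so pH = 14.00 − pOH = 8.42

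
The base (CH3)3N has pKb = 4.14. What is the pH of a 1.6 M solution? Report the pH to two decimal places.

pH = 12.03

(CH3)3N + H2O ⇌ (CH3)3NH+ + OH-
Kb = 10^(−4.14) = 7.24 × 10^-5
From the ICE table, Kb = [OH-]²/(1.6 − [OH-]) = 7.24 × 10^-5.
Assume [OH-] ≪ 1.6: [OH-] ≈ √(7.24 × 10^-5 × 1.6) = 1.08 × 10^-2 M
([OH-]/C₀ = 0.67% < 5%, so the approximation holds.)
pOH = 1.97, so pH = 14.00 − pOH = 12.03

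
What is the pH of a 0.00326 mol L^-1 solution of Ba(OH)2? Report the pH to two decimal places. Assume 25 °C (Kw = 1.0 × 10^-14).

pH = 11.81

Ba(OH)2 is a strong base (each formula unit releases 2 OH-); [OH-] = 0.00652 M.
pOH = -log(0.00652) = 2.19
pH = 14.00 - 2.19 = 11.81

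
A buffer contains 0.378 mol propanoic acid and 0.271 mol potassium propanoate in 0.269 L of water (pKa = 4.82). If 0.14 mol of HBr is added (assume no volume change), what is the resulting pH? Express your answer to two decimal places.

pH = 4.22

Added H+ converts CH3CH2COO- to CH3CH2COOH: CH3CH2COOH → 0.518 mol, CH3CH2COO- → 0.131 mol.
pH = pKa + log(n_CH3CH2COO-/n_CH3CH2COOH) = 4.82 + log(0.131/0.518) = 4.82 + (-0.597)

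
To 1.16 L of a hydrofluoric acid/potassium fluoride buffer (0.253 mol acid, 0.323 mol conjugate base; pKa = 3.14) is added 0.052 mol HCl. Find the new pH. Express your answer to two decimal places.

Added H+ converts F- to HF: HF → 0.305 mol, F- → 0.271 mol.
pH = pKa + log(n_F-/n_HF) = 3.14 + log(0.271/0.305) = 3.14 + (-0.051)

pH = 3.09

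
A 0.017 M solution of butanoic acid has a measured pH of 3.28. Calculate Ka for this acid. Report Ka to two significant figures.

[H+] = 10^(-3.28) = 5.25 × 10^-4 M
At equilibrium [HA] = 0.017 − 5.25 × 10^-4 = 1.65 × 10^-2 M
Ka = [H+][A-]/[HA] = (5.25 × 10^-4)² / 1.65 × 10^-2 = 1.7 × 10^-5

Ka = 1.7 × 10^-5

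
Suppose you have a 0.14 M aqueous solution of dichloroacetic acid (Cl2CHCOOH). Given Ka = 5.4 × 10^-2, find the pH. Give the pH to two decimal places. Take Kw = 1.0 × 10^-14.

pH = 1.19

Cl2CHCOOH ⇌ Cl2CHCOO- + H+
Ka = x²/(0.14 − x) = 5.4 × 10^-2
The 5% rule fails; solving x² + Ka·x − Ka·C₀ = 0 exactly:
x = [−0.054 + √(0.054² + 0.0302)]/2 = 6.40 × 10^-2 M
pH = −log[H+] = −log(6.40 × 10^-2) = 1.19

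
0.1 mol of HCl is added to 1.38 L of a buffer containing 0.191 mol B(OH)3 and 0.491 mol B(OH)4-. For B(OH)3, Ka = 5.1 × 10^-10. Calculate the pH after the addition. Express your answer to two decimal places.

After neutralization: n(B(OH)3) = 0.291 mol, n(B(OH)4-) = 0.391 mol.
pKa = −log(5.1 × 10^-10) = 9.292
pH = pKa + log(n_B(OH)4-/n_B(OH)3) = 9.292 + log(0.391/0.291) = 9.292 + (+0.128)

pH = 9.42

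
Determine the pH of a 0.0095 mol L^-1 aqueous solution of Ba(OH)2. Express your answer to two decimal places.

pH = 12.28

Ba(OH)2 is a strong base (each formula unit releases 2 OH-); [OH-] = 0.019 M.
pOH = -log(0.019) = 1.72
pH = 14.00 - 1.72 = 12.28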